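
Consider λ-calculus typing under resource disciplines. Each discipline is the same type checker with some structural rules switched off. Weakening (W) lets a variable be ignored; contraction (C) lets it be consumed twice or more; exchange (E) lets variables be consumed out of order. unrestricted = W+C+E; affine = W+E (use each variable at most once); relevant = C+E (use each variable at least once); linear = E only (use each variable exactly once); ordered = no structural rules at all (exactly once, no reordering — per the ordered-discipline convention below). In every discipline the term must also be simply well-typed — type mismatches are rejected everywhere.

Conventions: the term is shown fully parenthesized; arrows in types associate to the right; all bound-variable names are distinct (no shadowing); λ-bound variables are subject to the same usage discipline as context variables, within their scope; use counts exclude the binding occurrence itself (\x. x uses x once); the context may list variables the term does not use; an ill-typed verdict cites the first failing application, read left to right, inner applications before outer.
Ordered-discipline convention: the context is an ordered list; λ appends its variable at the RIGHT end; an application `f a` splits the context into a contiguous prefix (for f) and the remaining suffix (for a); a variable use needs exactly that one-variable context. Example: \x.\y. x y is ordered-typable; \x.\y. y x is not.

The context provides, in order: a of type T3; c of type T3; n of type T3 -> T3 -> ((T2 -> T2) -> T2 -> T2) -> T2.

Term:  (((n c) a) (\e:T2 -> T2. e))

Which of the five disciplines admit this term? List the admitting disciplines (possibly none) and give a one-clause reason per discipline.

admitted by: linear, affine, relevant, unrestricted
use counts: a: 1, c: 1, n: 1, e (λ-bound): 1
use order (left to right): n, c, a, e
typing: well-typed at T2
ordered: ✗, use order n, c, a, e needs exchange
linear: ✓, a, c, n, e: one use apiece
affine: ✓, none of a, c, n, e used more than once
relevant: ✓, a, c, n, e: all used, weakening unneeded
unrestricted: ✓, simply typable at T2; W, C, E all held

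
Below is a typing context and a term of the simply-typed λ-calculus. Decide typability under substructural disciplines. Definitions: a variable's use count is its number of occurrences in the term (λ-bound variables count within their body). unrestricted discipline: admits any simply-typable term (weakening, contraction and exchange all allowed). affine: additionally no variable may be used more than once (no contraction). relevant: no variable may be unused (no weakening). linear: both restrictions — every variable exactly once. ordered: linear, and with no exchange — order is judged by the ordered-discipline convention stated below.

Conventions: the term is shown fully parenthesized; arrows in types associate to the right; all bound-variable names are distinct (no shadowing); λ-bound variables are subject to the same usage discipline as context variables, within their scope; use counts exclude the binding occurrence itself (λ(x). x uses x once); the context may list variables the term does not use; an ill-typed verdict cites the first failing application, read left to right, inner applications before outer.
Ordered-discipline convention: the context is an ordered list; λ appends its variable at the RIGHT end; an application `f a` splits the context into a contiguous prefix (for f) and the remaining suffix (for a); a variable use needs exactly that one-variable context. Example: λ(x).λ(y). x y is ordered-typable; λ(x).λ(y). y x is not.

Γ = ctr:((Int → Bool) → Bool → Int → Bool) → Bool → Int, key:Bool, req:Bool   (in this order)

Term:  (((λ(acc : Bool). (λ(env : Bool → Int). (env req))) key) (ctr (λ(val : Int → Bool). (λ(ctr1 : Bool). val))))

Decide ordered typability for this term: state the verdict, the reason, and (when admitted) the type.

no — acc, ctr1 never used (weakening)
use counts: ctr: 1×, key: 1×, req: 1×, acc (bound): 0×, env (bound): 1×, val (bound): 1×, ctr1 (bound): 0×
left-to-right use order: env, req, key, ctr, val
typing: well-typed — term : Int
per-discipline verdicts: ordered ✗ · linear ✗ · affine ✓ · relevant ✗ · unrestricted ✓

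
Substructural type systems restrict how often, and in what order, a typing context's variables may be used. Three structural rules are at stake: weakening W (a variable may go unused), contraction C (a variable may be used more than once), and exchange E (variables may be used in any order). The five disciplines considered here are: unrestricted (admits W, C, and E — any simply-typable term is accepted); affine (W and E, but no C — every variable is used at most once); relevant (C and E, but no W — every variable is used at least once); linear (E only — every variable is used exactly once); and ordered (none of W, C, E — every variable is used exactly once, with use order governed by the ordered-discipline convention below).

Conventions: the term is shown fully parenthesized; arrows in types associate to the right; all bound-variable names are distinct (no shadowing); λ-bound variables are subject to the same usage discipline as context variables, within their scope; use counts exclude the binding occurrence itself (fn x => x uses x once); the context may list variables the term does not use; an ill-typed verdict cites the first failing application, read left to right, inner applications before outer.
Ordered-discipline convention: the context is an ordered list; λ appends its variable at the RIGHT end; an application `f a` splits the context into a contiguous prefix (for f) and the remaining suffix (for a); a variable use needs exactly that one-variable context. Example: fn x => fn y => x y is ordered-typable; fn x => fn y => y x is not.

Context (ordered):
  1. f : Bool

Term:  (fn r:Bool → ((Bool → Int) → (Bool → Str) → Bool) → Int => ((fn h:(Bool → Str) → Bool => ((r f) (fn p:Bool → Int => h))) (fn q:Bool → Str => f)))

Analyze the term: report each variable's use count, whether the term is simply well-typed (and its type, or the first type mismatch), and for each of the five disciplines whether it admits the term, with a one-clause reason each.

variable uses: f: 2, r (bound): 1, h (bound): 1, p (bound): 0, q (bound): 0
uses in reading order: r, f, h, f
typing: ✓ — (Bool → ((Bool → Int) → (Bool → Str) → Bool) → Int) → Int
ordered: ✗, uses contraction: f ×2; needs weakening: p, q unused
linear: ✗, uses contraction: f ×2; needs weakening: p, q unused
affine: ✗, uses contraction: f ×2
relevant: ✗, needs weakening: p, q unused
unrestricted: ✓, simply typable at (Bool → ((Bool → Int) → (Bool → Str) → Bool) → Int) → Int; W, C, E all held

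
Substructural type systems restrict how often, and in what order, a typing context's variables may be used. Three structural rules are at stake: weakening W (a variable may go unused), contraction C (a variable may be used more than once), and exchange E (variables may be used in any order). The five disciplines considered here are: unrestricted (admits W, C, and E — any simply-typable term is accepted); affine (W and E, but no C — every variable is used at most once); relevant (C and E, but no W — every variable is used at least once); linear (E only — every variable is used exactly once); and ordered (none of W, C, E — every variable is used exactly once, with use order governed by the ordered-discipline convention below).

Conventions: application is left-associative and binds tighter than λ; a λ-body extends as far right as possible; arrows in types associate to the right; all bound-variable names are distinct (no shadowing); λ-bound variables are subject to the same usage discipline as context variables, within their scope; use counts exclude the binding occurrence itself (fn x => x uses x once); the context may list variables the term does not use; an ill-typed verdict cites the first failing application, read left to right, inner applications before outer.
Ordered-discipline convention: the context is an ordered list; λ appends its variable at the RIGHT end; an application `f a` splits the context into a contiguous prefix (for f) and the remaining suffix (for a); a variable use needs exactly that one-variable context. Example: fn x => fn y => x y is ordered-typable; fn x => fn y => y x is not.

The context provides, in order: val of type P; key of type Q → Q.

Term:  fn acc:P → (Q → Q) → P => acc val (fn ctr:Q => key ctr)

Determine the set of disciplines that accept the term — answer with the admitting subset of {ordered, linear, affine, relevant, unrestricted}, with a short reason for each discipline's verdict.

admitting disciplines: linear, affine, relevant, unrestricted
use counts: val=1; key=1; acc [bound]=1; ctr [bound]=1
uses in reading order: acc, val, key, ctr
typing: the term checks, with type (P → (Q → Q) → P) → P
ordered: ✗, no contiguous prefix/suffix split fits acc, val, key, ctr
linear: ✓, single use per variable (val, key, acc, ctr)
affine: ✓, at most one use each (val, key, acc, ctr)
relevant: ✓, at least one use each (val, key, acc, ctr)
unrestricted: ✓, type-checks ((P → (Q → Q) → P) → P) and nothing is barred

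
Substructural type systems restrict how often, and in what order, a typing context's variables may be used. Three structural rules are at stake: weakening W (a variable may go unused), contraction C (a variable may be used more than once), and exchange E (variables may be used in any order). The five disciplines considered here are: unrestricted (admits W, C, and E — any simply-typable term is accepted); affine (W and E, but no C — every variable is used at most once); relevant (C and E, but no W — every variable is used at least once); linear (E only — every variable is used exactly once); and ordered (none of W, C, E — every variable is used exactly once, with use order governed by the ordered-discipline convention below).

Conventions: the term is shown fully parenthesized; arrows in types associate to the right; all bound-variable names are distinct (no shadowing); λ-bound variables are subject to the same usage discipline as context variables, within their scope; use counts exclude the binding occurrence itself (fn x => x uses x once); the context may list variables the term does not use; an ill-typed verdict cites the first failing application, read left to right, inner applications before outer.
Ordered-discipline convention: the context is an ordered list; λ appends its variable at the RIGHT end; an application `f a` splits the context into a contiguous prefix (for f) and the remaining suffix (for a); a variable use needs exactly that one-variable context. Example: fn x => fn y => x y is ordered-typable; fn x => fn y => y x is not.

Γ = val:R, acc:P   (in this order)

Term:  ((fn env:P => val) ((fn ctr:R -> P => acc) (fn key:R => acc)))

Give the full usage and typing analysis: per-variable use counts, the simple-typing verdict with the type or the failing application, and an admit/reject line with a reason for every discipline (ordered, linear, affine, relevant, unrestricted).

counts: val: 1×; acc: 2×; env (λ-bound): 0×; ctr (λ-bound): 0×; key (λ-bound): 0×
use order (left to right): val, acc, acc
typing: well-typed — term : R
ordered: ✗, acc ×2 used more than once (contraction); unused: env, ctr, key — weakening required
linear: ✗, acc ×2 used more than once (contraction); unused: env, ctr, key — weakening required
affine: ✗, acc ×2 used more than once (contraction)
relevant: ✗, unused: env, ctr, key — weakening required
unrestricted: ✓, type-checks (R) and nothing is barred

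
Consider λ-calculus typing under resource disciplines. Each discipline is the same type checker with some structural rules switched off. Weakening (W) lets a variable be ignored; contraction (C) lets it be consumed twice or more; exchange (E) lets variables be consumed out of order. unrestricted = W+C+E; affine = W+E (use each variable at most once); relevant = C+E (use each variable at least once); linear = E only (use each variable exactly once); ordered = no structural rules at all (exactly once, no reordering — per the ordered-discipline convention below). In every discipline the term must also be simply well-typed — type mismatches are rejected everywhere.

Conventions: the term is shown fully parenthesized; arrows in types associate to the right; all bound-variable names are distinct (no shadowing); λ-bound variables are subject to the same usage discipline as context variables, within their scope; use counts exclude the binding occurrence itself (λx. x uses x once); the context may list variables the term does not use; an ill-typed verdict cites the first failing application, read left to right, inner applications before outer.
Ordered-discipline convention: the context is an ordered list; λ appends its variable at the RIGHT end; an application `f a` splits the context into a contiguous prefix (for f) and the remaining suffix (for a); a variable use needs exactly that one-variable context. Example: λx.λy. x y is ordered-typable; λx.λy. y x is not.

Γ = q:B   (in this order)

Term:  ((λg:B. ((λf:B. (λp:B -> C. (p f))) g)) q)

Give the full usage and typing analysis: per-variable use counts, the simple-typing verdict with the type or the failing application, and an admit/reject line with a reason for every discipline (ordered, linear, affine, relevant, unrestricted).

variable uses: q ×1; g [bound] ×1; f [bound] ×1; p [bound] ×1
order of uses: p, f, g, q
typing: well-typed at (B -> C) -> C
ordered: ✗ — needs exchange: uses follow p, f, g, q
linear: ✓ — each of q, g, f, p used exactly once
affine: ✓ — no duplicate uses among q, g, f, p
relevant: ✓ — at least one use each (q, g, f, p)
unrestricted: ✓ — typability at (B -> C) -> C is all that's needed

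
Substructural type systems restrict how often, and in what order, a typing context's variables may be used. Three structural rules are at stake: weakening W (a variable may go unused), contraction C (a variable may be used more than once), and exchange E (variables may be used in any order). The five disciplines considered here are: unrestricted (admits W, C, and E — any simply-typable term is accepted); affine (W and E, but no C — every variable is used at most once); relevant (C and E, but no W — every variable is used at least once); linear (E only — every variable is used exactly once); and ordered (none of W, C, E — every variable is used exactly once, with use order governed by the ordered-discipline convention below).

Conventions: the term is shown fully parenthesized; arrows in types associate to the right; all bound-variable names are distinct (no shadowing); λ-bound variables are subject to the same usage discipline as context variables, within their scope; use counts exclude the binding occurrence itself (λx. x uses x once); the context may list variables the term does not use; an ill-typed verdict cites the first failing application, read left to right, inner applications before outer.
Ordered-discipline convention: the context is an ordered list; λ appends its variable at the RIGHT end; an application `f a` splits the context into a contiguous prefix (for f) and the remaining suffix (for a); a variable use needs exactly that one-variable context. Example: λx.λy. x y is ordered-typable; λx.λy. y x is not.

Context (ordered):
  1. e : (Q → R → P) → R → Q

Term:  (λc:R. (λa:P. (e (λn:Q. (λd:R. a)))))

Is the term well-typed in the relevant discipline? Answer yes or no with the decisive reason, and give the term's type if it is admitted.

no — c, n, d never used (weakening)
usage: e=1; c (bound)=0; a (bound)=1; n (bound)=0; d (bound)=0
uses in reading order: e, a
typing: well-typed at R → P → R → Q
all disciplines: ordered ✗ · linear ✗ · affine ✓ · relevant ✗ · unrestricted ✓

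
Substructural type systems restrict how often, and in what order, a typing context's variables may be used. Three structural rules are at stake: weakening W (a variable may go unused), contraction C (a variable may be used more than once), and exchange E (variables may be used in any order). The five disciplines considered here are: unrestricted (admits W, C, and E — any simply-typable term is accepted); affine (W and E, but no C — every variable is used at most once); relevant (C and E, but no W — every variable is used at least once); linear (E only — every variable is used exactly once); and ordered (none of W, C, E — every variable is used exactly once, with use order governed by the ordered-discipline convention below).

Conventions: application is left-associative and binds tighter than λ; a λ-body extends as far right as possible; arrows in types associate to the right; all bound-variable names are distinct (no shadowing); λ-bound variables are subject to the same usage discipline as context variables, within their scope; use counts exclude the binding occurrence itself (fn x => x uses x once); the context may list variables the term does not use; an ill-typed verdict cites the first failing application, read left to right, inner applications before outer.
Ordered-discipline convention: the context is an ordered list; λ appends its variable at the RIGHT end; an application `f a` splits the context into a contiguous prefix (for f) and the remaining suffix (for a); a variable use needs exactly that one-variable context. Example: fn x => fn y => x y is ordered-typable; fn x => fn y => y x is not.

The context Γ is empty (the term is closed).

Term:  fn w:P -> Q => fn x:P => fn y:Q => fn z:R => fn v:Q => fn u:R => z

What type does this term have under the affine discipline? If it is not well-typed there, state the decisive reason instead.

term : (P -> Q) -> P -> Q -> R -> Q -> R -> R
variable uses: w (bound)=0; x (bound)=0; y (bound)=0; z (bound)=1; v (bound)=0; u (bound)=0
order of uses: z
typing: ✓ — (P -> Q) -> P -> Q -> R -> Q -> R -> R
per-discipline verdicts: ordered ✗, linear ✗, affine ✓, relevant ✗, unrestricted ✓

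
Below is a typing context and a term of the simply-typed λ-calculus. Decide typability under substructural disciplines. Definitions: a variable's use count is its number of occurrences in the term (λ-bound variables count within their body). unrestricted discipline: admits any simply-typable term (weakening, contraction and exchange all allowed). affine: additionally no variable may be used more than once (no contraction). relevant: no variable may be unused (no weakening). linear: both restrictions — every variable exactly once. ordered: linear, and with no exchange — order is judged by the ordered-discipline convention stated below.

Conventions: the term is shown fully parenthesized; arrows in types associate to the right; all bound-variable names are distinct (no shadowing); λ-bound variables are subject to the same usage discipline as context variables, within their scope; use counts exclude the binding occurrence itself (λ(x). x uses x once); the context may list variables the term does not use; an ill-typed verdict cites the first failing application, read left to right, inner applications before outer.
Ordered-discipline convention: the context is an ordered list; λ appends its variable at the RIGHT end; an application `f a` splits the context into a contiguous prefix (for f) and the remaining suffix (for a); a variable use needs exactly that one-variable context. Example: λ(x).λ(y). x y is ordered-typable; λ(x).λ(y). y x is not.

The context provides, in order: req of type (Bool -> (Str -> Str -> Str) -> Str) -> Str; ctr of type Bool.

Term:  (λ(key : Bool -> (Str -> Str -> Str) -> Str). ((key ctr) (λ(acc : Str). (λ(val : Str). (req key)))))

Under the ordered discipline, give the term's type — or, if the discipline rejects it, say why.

not well-typed under ordered — key ×2 used more than once (contraction); acc, val never used (weakening)
variable uses: req=1, ctr=1, key [bound]=2, acc [bound]=0, val [bound]=0
use order (left to right): key, ctr, req, key
typing: ✓ — (Bool -> (Str -> Str -> Str) -> Str) -> Str
all disciplines: ordered ✗; linear ✗; affine ✗; relevant ✗; unrestricted ✓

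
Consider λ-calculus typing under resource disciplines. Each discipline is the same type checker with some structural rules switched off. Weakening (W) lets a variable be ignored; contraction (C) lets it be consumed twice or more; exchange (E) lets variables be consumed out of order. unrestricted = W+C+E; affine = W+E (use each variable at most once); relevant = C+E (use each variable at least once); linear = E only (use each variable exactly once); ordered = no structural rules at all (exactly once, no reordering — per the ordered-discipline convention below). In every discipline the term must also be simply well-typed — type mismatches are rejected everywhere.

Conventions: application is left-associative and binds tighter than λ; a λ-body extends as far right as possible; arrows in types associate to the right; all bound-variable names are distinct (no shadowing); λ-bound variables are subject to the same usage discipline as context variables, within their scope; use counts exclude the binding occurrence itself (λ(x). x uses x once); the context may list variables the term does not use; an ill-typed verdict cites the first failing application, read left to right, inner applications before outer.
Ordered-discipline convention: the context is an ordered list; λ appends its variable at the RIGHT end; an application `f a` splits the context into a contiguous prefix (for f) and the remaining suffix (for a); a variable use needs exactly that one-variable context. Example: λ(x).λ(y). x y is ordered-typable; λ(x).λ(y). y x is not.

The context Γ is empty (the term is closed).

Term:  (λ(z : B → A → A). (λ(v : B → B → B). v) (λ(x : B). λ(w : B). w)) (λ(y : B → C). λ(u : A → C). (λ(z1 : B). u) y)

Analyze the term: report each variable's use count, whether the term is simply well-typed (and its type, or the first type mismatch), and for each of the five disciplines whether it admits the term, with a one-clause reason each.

variable uses: z (bound): 0; v (bound): 1; x (bound): 0; w (bound): 1; y (bound): 1; u (bound): 1; z1 (bound): 0
left-to-right use order: v, w, u, y
typing: ill-typed: an argument B → C mismatches the expected B
ordered: ✗ — not simply typable
linear: ✗ — fails simple typing
affine: ✗ — a type mismatch blocks all five
relevant: ✗ — the type mismatch rejects it
unrestricted: ✗ — not simply typable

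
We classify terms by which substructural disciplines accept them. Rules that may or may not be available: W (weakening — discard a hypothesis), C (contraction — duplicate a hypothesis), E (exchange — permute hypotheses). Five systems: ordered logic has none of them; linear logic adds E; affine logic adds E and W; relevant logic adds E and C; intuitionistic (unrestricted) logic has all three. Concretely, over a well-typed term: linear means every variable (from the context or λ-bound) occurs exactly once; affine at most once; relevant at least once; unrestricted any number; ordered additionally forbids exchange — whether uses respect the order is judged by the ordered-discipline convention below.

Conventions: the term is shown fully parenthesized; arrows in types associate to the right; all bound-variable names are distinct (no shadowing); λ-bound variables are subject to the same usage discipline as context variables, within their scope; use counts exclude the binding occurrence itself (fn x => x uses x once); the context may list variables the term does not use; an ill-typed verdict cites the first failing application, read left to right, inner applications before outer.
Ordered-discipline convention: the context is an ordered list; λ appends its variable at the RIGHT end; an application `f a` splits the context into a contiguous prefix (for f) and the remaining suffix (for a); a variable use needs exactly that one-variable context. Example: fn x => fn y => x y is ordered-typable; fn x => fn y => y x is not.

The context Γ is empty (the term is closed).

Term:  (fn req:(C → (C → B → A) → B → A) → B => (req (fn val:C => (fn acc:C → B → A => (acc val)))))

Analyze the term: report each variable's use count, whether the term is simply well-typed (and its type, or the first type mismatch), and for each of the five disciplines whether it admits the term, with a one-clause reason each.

counts: req [bound]: 1, val [bound]: 1, acc [bound]: 1
use order (left to right): req, acc, val
typing: well-typed at ((C → (C → B → A) → B → A) → B) → B
ordered ✗ (no contiguous prefix/suffix split fits req, acc, val)
linear ✓ (each of req, val, acc used exactly once)
affine ✓ (none of req, val, acc used more than once)
relevant ✓ (req, val, acc: all used, weakening unneeded)
unrestricted ✓ (well-typed at ((C → (C → B → A) → B → A) → B) → B; no restrictions here)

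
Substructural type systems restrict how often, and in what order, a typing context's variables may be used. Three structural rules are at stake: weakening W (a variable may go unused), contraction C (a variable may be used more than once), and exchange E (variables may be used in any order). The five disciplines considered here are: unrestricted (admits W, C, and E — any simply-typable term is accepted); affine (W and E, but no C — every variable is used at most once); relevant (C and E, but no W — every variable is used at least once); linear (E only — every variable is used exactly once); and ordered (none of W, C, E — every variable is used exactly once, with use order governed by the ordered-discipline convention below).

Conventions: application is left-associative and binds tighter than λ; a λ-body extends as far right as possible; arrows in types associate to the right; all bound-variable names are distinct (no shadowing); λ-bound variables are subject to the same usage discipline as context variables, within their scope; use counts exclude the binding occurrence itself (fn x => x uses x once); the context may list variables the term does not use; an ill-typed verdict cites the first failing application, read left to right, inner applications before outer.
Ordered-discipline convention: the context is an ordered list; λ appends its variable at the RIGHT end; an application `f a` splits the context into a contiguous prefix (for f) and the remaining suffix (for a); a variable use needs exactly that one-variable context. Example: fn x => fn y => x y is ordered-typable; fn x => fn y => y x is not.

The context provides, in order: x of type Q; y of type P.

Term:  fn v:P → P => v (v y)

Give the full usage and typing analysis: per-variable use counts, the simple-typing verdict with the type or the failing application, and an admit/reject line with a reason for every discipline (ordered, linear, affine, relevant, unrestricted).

usage: x ×0, y ×1, v (λ-bound) ×2
use order (left to right): v, v, y
typing: well-typed at (P → P) → P
ordered: ✗ — repeated use of v ×2; x left unused
linear: ✗ — repeated use of v ×2; x left unused
affine: ✗ — repeated use of v ×2
relevant: ✗ — x left unused
unrestricted: ✓ — simply typable at (P → P) → P; W, C, E all held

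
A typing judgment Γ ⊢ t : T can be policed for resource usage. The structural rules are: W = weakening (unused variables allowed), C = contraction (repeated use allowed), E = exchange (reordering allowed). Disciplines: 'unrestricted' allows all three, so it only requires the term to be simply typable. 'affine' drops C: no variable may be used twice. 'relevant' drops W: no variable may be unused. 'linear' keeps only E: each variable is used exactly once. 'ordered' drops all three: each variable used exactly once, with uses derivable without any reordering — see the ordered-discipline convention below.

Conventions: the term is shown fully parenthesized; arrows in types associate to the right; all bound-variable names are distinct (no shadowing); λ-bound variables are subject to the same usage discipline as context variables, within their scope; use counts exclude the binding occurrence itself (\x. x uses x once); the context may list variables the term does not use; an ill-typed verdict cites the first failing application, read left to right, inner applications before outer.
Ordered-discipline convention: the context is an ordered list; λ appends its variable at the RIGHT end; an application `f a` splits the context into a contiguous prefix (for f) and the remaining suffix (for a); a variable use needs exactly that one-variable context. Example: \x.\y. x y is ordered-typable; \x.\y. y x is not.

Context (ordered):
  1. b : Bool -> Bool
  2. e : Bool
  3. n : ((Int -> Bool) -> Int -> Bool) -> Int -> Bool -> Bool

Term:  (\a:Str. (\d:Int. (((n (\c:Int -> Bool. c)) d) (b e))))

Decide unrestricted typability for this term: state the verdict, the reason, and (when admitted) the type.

yes — well-typed at Str -> Int -> Bool; no restrictions here; term : Str -> Int -> Bool
counts: b=1, e=1, n=1, a (λ-bound)=0, d (λ-bound)=1, c (λ-bound)=1
uses in reading order: n, c, d, b, e
typing: well-typed — term : Str -> Int -> Bool
across the five disciplines: ordered ✗; linear ✗; affine ✓; relevant ✗; unrestricted ✓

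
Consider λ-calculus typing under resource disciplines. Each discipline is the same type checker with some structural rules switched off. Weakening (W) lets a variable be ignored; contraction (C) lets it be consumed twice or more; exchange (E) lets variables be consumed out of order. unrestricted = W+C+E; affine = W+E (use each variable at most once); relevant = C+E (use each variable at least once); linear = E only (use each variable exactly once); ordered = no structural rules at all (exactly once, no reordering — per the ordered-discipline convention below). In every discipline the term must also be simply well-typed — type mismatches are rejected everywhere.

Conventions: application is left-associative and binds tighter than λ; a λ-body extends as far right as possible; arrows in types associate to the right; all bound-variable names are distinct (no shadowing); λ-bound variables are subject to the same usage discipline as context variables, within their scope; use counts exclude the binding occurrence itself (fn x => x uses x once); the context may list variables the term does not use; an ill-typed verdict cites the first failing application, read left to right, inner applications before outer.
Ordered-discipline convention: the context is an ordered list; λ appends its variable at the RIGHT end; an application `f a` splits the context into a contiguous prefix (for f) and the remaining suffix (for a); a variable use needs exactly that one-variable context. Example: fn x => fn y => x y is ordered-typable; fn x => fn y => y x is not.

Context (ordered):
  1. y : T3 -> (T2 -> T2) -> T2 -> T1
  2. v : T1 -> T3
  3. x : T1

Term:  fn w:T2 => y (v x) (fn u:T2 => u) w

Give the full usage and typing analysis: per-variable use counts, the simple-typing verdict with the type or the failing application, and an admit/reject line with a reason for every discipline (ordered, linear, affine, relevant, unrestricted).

usage: y: 1×, v: 1×, x: 1×, w [bound]: 1×, u [bound]: 1×
order of uses: y, v, x, u, w
typing: ✓ — T2 -> T1
ordered: ✓ — y, v, x, w, u once each; derivable with no W/C/E
linear: ✓ — y, v, x, w, u: one use apiece
affine: ✓ — no duplicate uses among y, v, x, w, u
relevant: ✓ — none of y, v, x, w, u goes unused
unrestricted: ✓ — well-typed at T2 -> T1; no restrictions here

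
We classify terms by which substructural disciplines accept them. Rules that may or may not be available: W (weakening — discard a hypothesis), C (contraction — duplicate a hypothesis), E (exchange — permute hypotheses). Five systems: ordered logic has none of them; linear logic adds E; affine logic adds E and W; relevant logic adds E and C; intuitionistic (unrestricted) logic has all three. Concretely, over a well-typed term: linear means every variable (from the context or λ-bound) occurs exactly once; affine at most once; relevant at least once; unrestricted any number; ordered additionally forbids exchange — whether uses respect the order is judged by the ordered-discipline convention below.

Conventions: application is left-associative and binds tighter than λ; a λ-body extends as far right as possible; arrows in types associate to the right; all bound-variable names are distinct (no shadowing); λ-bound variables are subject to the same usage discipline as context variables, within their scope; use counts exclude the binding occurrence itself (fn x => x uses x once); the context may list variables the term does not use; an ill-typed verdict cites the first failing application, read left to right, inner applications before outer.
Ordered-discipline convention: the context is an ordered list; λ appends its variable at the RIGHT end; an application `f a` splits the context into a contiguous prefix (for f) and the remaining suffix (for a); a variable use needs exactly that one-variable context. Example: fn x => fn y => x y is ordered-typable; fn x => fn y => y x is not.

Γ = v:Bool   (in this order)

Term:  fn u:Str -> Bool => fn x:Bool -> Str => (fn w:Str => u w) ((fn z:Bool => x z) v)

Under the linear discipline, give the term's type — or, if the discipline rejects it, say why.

term : (Str -> Bool) -> (Bool -> Str) -> Bool
counts: v ×1, u [bound] ×1, x [bound] ×1, w [bound] ×1, z [bound] ×1
use order (left to right): u, w, x, z, v
typing: the term checks, with type (Str -> Bool) -> (Bool -> Str) -> Bool
per-discipline verdicts: ordered ✗ · linear ✓ · affine ✓ · relevant ✓ · unrestricted ✓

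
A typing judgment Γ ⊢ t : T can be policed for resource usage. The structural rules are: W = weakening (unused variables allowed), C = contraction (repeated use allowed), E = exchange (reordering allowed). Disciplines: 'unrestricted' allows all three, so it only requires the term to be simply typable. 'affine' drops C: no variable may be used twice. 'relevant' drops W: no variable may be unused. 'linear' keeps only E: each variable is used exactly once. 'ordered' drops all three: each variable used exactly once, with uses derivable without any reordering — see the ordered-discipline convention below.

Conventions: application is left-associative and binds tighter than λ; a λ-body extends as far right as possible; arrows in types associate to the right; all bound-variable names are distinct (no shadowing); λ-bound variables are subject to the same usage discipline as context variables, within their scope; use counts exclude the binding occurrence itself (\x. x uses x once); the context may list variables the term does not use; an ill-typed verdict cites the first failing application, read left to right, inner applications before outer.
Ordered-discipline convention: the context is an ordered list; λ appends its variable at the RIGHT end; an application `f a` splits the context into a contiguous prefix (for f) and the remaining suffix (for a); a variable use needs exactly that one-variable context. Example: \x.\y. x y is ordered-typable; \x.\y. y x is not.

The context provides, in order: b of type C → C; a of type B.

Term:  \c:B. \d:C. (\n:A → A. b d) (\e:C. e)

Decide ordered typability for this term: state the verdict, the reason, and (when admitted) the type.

no — fails simple typing
use counts: b: 1×; a: 0×; c [bound]: 0×; d [bound]: 1×; n [bound]: 0×; e [bound]: 1×
left-to-right use order: b, d, e
typing: ill-typed: an application expects A → A but receives C → C
per-discipline verdicts: ordered ✗ · linear ✗ · affine ✗ · relevant ✗ · unrestricted ✗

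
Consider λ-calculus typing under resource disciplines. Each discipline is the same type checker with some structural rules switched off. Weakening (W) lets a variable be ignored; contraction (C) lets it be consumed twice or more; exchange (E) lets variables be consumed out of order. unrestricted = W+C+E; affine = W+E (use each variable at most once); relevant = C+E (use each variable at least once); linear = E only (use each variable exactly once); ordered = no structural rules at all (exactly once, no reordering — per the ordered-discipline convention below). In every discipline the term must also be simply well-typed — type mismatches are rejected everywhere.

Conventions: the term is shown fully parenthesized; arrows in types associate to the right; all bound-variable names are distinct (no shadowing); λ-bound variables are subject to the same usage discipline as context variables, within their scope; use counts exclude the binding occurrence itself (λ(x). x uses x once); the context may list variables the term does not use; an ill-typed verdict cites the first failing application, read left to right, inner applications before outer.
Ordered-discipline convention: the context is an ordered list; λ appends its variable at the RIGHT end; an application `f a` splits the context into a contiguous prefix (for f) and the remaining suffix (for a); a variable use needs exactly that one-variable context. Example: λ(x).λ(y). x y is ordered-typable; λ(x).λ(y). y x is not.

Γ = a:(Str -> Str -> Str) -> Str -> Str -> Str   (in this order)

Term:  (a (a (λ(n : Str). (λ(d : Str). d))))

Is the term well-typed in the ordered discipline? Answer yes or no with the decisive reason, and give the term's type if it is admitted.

no — uses contraction: a ×2; n never used (weakening)
counts: a: 2, n [bound]: 0, d [bound]: 1
order of uses: a, a, d
typing: ✓ — Str -> Str -> Str
summary: ordered ✗ | linear ✗ | affine ✗ | relevant ✗ | unrestricted ✓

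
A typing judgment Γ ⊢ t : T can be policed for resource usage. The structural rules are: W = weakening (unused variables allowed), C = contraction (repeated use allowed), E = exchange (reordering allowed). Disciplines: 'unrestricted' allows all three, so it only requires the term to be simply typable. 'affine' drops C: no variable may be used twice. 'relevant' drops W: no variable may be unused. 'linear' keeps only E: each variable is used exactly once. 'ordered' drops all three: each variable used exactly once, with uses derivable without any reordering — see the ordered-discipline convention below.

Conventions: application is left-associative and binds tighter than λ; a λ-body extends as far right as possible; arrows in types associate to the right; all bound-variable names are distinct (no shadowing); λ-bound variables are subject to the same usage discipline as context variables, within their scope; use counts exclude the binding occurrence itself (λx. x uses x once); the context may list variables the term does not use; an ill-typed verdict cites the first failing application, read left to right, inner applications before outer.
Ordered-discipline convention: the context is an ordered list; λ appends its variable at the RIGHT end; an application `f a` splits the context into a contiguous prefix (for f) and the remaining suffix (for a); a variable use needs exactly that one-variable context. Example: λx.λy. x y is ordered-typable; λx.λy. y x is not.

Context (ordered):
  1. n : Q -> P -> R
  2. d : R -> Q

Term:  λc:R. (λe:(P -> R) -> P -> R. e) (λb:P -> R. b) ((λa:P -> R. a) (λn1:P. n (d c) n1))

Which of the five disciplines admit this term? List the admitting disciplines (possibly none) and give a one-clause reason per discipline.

accepted by: ordered, linear, affine, relevant, unrestricted
use counts: n: 1×; d: 1×; c [bound]: 1×; e [bound]: 1×; b [bound]: 1×; a [bound]: 1×; n1 [bound]: 1×
left-to-right use order: e, b, a, n, d, c, n1
typing: well-typed at R -> P -> R
ordered: ✓ — one use each (n, d, c, e, b, a, n1); ordered split holds
linear: ✓ — exactly-once usage across n, d, c, e, b, a, n1
affine: ✓ — at most one use each (n, d, c, e, b, a, n1)
relevant: ✓ — at least one use each (n, d, c, e, b, a, n1)
unrestricted: ✓ — typability at R -> P -> R is all that's needed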